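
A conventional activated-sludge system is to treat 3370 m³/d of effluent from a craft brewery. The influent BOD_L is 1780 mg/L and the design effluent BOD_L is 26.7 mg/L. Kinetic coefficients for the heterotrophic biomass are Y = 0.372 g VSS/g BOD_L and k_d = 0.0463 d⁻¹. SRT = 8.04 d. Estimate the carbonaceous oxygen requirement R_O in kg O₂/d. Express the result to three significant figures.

The observed yield is Y_obs = Y/(1 + k_d·θ_c) = 0.372 / (1 + 0.0463 × 8.04) = 0.372 / 1.372 = 0.2711 g VSS per g BOD_L removed.
ΔS = 1780 − 26.7 = 1753 mg/L, so the substrate removal rate is 3370 × 1753/1000 = 5909 kg BOD_L/d.
Biomass synthesised: P_X = Y_obs × 5909 = 1602 kg VSS/d.
R_O = Q·ΔS − 1.42 P_X = 5909 − 2274 = 3634 kg O₂/d.

R_O ≈ 3630 kg O₂/d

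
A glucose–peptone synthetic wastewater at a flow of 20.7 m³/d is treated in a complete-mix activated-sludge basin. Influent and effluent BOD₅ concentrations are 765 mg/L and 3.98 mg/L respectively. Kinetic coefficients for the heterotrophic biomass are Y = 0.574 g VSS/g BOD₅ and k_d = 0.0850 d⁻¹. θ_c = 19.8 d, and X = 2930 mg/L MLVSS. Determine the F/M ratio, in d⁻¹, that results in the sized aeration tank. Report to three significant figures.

F/M ≈ 0.237 d⁻¹

Rearranging the biomass balance for a CMAS with decay, V = Y·Q·ΔS·θ_c / [X·(1+k_d θ_c)] = 0.574 × 20.7 × (765 − 3.98) × 19.8 / [2930 × (1 + 0.0850 × 19.8)] = 1.79×10^5 / 7861 = 22.77 m³.
Food-to-microorganism ratio F/M = Q S₀ / (V X) = 20.7 × 765 / (22.77 × 2930) = 0.2373 d⁻¹.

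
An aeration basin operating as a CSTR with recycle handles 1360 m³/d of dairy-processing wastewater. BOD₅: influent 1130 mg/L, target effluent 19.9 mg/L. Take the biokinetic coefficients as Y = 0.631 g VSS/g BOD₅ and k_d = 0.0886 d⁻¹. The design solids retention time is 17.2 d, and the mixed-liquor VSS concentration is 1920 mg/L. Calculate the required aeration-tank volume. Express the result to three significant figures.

V ≈ 3380 m³

From the SRT design equation V = Y Q (S₀−S) θ_c / [X (1 + k_d θ_c)] = 0.631 × 1360 × (1130 − 19.9) × 17.2 / [1920 × (1 + 0.0886 × 17.2)] = 1.64×10^7 / 4846 = 3381 m³.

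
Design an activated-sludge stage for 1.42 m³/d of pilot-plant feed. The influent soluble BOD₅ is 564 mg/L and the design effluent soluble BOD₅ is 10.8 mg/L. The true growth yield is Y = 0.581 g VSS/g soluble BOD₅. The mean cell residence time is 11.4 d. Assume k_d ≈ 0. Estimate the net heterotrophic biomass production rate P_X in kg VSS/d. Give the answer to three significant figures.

Since k_d ≈ 0, Y_obs = Y = 0.581 g VSS/g soluble BOD₅.
Q·(S₀ − S) = 1.42 × (564 − 10.8) × 10⁻³ = 0.7855 kg/d removed.
P_X = Y_obs · Q(S₀ − S) = 0.5810 × 0.7855 = 0.4564 kg VSS/d.

P_X ≈ 0.456 kg VSS/d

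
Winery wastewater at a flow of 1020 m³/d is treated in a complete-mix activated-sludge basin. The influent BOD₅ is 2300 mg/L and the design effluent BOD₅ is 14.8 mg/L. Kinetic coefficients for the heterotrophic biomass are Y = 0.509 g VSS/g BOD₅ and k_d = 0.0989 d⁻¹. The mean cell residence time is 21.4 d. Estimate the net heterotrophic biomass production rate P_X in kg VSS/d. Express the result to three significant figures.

P_X ≈ 381 kg VSS/d

Y_obs = Y / (1 + k_d θ_c) = 0.509 / (1 + 0.0989 × 21.4) = 0.509 / 3.116 = 0.1633.
Mass of BOD₅ removed per day: Q(S₀ − S) = 1020 × 2285 g/m³ = 2331 kg/d.
So the net sludge growth is P_X = 0.1633 × 2331 = 380.7 kg VSS/d.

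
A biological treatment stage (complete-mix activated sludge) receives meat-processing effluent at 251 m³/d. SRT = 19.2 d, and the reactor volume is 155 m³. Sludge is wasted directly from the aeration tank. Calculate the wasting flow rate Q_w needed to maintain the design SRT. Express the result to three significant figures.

With mixed-liquor wasting, θ_c = V/Q_w, so Q_w = V/θ_c = 155.0/19.2 = 8.073 m³/d.

Q_w ≈ 8.07 m³/d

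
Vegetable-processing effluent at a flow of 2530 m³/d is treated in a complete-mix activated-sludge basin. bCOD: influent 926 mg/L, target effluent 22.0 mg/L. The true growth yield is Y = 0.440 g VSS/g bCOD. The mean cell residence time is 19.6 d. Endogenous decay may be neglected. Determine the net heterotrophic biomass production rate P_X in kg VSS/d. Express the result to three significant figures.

P_X ≈ 1010 kg VSS/d

No decay correction is needed, so Y_obs = Y = 0.440.
ΔS = 926 − 22.0 = 904.0 mg/L, so the substrate removal rate is 2530 × 904.0/1000 = 2287 kg bCOD/d.
P_X = Y_obs · Q(S₀ − S) = 0.4400 × 2287 = 1006 kg VSS/d.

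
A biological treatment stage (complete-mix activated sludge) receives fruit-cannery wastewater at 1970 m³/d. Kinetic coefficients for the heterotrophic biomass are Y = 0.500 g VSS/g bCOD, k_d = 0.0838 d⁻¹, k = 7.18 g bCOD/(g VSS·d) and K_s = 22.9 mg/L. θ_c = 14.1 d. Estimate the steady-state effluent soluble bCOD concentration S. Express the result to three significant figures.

S ≈ 1.03 mg/L

From the Monod/SRT balance for a CMAS, S = K_s·(1+k_d θ_c)/[θ_c·(Y k − k_d) − 1] = 22.9 × (1 + 0.0838 × 14.1) / [14.1 × (0.500 × 7.18 − 0.0838) − 1] = 49.96 / 48.44 = 1.031 mg/L.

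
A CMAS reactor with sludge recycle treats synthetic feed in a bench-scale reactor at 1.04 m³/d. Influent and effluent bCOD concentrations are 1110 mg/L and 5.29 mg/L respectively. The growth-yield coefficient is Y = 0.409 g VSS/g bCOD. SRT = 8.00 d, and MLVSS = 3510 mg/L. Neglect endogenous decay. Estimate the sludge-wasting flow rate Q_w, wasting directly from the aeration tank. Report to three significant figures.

Q_w ≈ 0.134 m³/d

V·X = Y·Q·ΔS·θ_c gives V = 0.409 × 1.04 × (1110 − 5.29) × 8.00 / 3510 = 1.071 m³.
With mixed-liquor wasting, θ_c = V/Q_w, so Q_w = V/θ_c = 1.071/8.00 = 0.1339 m³/d.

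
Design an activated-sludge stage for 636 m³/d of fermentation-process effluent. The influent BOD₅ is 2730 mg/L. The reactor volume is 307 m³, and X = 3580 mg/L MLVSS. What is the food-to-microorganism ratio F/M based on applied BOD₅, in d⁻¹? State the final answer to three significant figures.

F/M ≈ 1.58 d⁻¹

Food-to-microorganism ratio F/M = Q S₀ / (V X) = 636 × 2730 / (307.0 × 3580) = 1.580 d⁻¹.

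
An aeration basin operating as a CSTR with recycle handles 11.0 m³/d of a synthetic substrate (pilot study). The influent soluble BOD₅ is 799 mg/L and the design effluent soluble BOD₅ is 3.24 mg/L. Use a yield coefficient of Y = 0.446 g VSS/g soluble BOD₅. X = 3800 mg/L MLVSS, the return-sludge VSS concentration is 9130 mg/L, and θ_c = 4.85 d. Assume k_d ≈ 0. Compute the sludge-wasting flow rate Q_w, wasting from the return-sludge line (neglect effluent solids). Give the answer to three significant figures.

With k_d = 0 the design equation reduces to V = Y Q (S₀−S) θ_c / X = 0.446 × 11.0 × (799 − 3.24) × 4.85 / 3800 = 4.983 m³.
θ_c = V·X/(Q_w·X_r) when wasting from the recycle, so Q_w = V·X/(θ_c·X_r) = 4.983 × 3800 / (4.85 × 9130) = 0.4276 m³/d.

Q_w ≈ 0.428 m³/d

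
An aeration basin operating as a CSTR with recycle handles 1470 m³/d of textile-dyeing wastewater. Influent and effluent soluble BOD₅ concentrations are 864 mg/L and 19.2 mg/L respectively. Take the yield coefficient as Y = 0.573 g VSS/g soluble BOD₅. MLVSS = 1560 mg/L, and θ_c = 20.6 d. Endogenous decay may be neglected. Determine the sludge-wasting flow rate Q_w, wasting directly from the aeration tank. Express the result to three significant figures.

V·X = Y·Q·ΔS·θ_c gives V = 0.573 × 1470 × (864 − 19.2) × 20.6 / 1560 = 9397 m³.
With mixed-liquor wasting, θ_c = V/Q_w, so Q_w = V/θ_c = 9397/20.6 = 456.1 m³/d.

Q_w ≈ 456 m³/d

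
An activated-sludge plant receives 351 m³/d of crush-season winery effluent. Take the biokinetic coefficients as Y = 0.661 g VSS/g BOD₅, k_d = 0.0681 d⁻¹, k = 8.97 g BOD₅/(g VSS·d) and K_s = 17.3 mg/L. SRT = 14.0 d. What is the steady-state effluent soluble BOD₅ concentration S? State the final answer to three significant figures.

S ≈ 0.417 mg/L

Effluent substrate depends only on kinetics and SRT: S = K_s(1 + k_d θ_c) / [θ_c(Yk − k_d) − 1] = 17.3 × (1 + 0.0681 × 14.0) / [14.0 × (0.661 × 8.97 − 0.0681) − 1] = 33.79 / 81.05 = 0.4169 mg/L.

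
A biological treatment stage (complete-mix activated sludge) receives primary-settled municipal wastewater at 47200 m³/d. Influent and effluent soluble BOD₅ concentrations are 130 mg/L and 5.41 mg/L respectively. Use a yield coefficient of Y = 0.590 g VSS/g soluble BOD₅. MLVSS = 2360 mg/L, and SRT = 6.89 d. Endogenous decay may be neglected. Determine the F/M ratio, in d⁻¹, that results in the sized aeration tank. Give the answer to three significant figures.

F/M ≈ 0.257 d⁻¹

Biomass mass balance (decay neglected): V·X = Y·Q·(S₀ − S)·θ_c, so V = 0.590 × 47200 × (130 − 5.41) × 6.89 / 2360 = 10129 m³.
Food-to-microorganism ratio F/M = Q S₀ / (V X) = 47200 × 130 / (10129 × 2360) = 0.2567 d⁻¹.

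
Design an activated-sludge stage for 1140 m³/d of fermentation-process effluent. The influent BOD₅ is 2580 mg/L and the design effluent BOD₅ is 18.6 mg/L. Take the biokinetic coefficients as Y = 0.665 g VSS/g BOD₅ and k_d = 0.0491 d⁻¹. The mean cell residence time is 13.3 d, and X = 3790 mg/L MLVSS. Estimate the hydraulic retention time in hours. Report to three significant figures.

Steady-state biomass mass balance: V·X·(1 + k_d·θ_c) = Y·Q·(S₀ − S)·θ_c, so V = 0.665 × 1140 × (2580 − 18.6) × 13.3 / [3790 × (1 + 0.0491 × 13.3)] = 2.58×10^7 / 6265 = 4122 m³.
τ = V/Q = 4122/1140 = 3.616 d, or 86.78 h.

τ ≈ 86.8 h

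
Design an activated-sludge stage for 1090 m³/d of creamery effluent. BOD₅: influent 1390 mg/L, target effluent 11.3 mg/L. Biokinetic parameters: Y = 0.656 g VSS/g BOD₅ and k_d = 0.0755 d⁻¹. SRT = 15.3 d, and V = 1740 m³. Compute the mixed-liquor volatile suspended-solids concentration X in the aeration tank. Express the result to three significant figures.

Solving the biomass balance for X: X = Y Q (S₀−S) θ_c / [V (1+k_d θ_c)] = 0.656 × 1090 × (1390 − 11.3) × 15.3 / [1740 × (1 + 0.0755 × 15.3)] = 4022 mg/L.

X ≈ 4020 mg/L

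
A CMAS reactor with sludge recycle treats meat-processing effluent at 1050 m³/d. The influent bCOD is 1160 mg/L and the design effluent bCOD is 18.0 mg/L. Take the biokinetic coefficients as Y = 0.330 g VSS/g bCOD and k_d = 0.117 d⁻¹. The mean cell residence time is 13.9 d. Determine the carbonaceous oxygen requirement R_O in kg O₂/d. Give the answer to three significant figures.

Observed yield with endogenous decay: Y_obs = Y / (1 + k_d·θ_c) = 0.330 / (1 + 0.117 × 13.9) = 0.330 / 2.626 = 0.1257 g VSS/g bCOD.
ΔS = 1160 − 18.0 = 1142 mg/L, so the substrate removal rate is 1050 × 1142/1000 = 1199 kg bCOD/d.
Net sludge production P_X = 0.1257 × 1199 = 150.7 kg VSS/d.
R_O = Q·ΔS − 1.42 P_X = 1199 − 214.0 = 985.1 kg O₂/d.

R_O ≈ 985 kg O₂/d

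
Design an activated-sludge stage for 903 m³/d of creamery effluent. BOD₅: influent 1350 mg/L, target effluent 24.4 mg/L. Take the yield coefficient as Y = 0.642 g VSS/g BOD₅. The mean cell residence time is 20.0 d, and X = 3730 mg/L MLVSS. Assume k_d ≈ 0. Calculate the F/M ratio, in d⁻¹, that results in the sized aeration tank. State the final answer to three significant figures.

F/M ≈ 0.0793 d⁻¹

With k_d = 0 the design equation reduces to V = Y Q (S₀−S) θ_c / X = 0.642 × 903 × (1350 − 24.4) × 20.0 / 3730 = 4121 m³.
F/M = applied load / biomass = Q·S₀/(V·X) = 903 × 1350 / (4121 × 3730) = 0.07932 d⁻¹.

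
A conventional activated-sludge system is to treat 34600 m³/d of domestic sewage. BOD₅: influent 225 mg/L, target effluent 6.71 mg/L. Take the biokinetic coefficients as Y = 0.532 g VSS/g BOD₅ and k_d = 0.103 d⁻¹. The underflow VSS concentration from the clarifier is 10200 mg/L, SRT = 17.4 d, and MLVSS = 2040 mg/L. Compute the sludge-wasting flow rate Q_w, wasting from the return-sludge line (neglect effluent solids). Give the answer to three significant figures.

Steady-state biomass mass balance: V·X·(1 + k_d·θ_c) = Y·Q·(S₀ − S)·θ_c, so V = 0.532 × 34600 × (225 − 6.71) × 17.4 / [2040 × (1 + 0.103 × 17.4)] = 6.99×10^7 / 5696 = 12274 m³.
Q_w = (V·X)/(θ_c X_r) = 12274 × 2040 / (17.4 × 10200) = 141.1 m³/d.

Q_w ≈ 141 m³/d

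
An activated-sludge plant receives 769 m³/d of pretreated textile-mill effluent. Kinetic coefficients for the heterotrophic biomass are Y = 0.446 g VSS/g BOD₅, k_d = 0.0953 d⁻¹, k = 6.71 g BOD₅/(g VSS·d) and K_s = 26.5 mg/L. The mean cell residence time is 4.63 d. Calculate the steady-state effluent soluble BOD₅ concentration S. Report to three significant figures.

S ≈ 3.08 mg/L

Effluent substrate depends only on kinetics and SRT: S = K_s(1 + k_d θ_c) / [θ_c(Yk − k_d) − 1] = 26.5 × (1 + 0.0953 × 4.63) / [4.63 × (0.446 × 6.71 − 0.0953) − 1] = 38.19 / 12.41 = 3.076 mg/L.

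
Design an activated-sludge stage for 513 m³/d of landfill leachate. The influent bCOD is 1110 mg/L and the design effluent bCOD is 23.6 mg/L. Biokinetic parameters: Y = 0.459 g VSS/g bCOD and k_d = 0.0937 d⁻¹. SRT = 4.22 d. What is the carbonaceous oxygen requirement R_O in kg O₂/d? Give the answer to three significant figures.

R_O ≈ 297 kg O₂/d

The observed yield is Y_obs = Y/(1 + k_d·θ_c) = 0.459 / (1 + 0.0937 × 4.22) = 0.459 / 1.395 = 0.3289 g VSS per g bCOD removed.
Mass of bCOD removed per day: Q(S₀ − S) = 513 × 1086 g/m³ = 557.3 kg/d.
P_X = Y_obs·Q·(S₀ − S) = 0.3289 × 557.3 = 183.3 kg VSS/d.
R_O = Q·(S₀ − S) − 1.42·P_X = 557.3 − 1.42 × 183.3 = 297.0 kg O₂/d.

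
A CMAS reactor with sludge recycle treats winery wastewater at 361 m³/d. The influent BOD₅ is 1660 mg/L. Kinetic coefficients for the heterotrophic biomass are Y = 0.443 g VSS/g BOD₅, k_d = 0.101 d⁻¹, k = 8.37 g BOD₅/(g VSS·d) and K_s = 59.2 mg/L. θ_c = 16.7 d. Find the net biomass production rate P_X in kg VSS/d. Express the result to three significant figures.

From the Monod/SRT balance for a CMAS, S = K_s·(1+k_d θ_c)/[θ_c·(Y k − k_d) − 1] = 59.2 × (1 + 0.101 × 16.7) / [16.7 × (0.443 × 8.37 − 0.101) − 1] = 159.1 / 59.24 = 2.685 mg/L.
Observed yield with endogenous decay: Y_obs = Y / (1 + k_d·θ_c) = 0.443 / (1 + 0.101 × 16.7) = 0.443 / 2.687 = 0.1649 g VSS/g BOD₅.
Substrate removed = Q·(S₀ − S) = 361 m³/d × (1660 − 2.69) g/m³ = 5.98×10^5 g/d = 598.3 kg/d.
Biomass produced: P_X = Y_obs·Q·ΔS = 0.1649 × 598.3 ≈ 98.65 kg VSS/d.

P_X ≈ 98.6 kg VSS/d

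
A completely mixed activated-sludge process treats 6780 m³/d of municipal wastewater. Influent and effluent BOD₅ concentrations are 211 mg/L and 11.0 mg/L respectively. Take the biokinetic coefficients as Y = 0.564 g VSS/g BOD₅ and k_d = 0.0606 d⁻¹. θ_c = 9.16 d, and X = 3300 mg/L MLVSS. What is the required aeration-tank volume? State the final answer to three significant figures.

V ≈ 1370 m³

From the SRT design equation V = Y Q (S₀−S) θ_c / [X (1 + k_d θ_c)] = 0.564 × 6780 × (211 − 11.0) × 9.16 / [3300 × (1 + 0.0606 × 9.16)] = 7.01×10^6 / 5132 = 1365 m³.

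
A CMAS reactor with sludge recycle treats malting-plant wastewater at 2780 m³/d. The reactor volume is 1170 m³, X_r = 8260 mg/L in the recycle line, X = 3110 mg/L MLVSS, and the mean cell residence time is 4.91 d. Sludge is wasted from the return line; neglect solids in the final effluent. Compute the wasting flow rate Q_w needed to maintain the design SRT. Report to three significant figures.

θ_c = V·X/(Q_w·X_r) when wasting from the recycle, so Q_w = V·X/(θ_c·X_r) = 1170 × 3110 / (4.91 × 8260) = 89.72 m³/d.

Q_w ≈ 89.7 m³/d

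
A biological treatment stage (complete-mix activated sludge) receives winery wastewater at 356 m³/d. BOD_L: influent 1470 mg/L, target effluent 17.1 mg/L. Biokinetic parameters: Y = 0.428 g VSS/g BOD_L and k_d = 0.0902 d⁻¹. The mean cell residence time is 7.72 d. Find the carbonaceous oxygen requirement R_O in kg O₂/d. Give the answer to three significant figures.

Y_obs = Y / (1 + k_d θ_c) = 0.428 / (1 + 0.0902 × 7.72) = 0.428 / 1.696 = 0.2523.
Q·(S₀ − S) = 356 × (1470 − 17.1) × 10⁻³ = 517.2 kg/d removed.
Biomass synthesised: P_X = Y_obs × 517.2 = 130.5 kg VSS/d.
Carbonaceous O₂ demand = substrate oxidised − cell-mass equivalent = 517.2 − 1.42 × 130.5 = 331.9 kg O₂/d.

R_O ≈ 332 kg O₂/d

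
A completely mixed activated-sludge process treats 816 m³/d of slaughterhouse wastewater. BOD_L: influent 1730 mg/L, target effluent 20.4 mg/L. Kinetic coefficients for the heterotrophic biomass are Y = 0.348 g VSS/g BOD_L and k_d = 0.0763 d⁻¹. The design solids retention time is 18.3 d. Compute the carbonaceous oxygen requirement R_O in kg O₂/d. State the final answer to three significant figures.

Correct the yield for decay: Y_obs = Y/(1 + k_d θ_c) = 0.348 / (1 + 0.0763 × 18.3) = 0.348 / 2.396 = 0.1452.
Q·(S₀ − S) = 816 × (1730 − 20.4) × 10⁻³ = 1395 kg/d removed.
Biomass synthesised: P_X = Y_obs × 1395 = 202.6 kg VSS/d.
R_O = Q·(S₀ − S) − 1.42·P_X = 1395 − 1.42 × 202.6 = 1107 kg O₂/d.

R_O ≈ 1110 kg O₂/d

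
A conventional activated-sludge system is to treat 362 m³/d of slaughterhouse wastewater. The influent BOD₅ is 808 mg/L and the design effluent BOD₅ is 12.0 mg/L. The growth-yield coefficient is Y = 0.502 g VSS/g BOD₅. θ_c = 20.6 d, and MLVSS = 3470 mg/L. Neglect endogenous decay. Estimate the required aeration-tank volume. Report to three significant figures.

With k_d = 0 the design equation reduces to V = Y Q (S₀−S) θ_c / X = 0.502 × 362 × (808 − 12.0) × 20.6 / 3470 = 858.7 m³.

V ≈ 859 m³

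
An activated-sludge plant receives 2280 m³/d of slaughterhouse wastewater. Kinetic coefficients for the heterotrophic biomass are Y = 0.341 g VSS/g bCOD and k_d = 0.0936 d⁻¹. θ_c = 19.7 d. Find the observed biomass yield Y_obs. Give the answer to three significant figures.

The observed yield is Y_obs = Y/(1 + k_d·θ_c) = 0.341 / (1 + 0.0936 × 19.7) = 0.341 / 2.844 = 0.1199 g VSS per g bCOD removed.

Y_obs ≈ 0.120 g VSS/g bCOD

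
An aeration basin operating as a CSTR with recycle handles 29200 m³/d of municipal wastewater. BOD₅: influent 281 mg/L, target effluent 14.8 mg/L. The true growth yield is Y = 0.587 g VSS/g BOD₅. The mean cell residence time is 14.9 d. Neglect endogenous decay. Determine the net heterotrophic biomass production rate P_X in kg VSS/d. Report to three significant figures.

No decay correction is needed, so Y_obs = Y = 0.587.
Mass of BOD₅ removed per day: Q(S₀ − S) = 29200 × 266.2 g/m³ = 7773 kg/d.
So the net sludge growth is P_X = 0.5870 × 7773 = 4563 kg VSS/d.

P_X ≈ 4560 kg VSS/d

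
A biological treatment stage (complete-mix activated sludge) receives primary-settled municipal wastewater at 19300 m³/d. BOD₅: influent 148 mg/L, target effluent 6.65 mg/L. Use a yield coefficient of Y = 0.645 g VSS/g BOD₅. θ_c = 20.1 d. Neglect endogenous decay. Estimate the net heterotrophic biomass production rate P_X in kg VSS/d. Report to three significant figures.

P_X ≈ 1760 kg VSS/d

With endogenous decay neglected, the observed yield equals the true yield: Y_obs = Y = 0.645 g VSS/g BOD₅.
Mass of BOD₅ removed per day: Q(S₀ − S) = 19300 × 141.3 g/m³ = 2728 kg/d.
So the net sludge growth is P_X = 0.6450 × 2728 = 1760 kg VSS/d.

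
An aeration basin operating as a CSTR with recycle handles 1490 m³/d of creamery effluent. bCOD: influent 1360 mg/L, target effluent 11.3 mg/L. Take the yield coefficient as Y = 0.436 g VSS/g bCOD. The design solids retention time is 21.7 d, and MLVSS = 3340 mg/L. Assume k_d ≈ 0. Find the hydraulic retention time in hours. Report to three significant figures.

Biomass mass balance (decay neglected): V·X = Y·Q·(S₀ − S)·θ_c, so V = 0.436 × 1490 × (1360 − 11.3) × 21.7 / 3340 = 5692 m³.
Hydraulic retention time τ = V/Q = 5692 / 1490 = 3.820 d = 91.69 h.

τ ≈ 91.7 h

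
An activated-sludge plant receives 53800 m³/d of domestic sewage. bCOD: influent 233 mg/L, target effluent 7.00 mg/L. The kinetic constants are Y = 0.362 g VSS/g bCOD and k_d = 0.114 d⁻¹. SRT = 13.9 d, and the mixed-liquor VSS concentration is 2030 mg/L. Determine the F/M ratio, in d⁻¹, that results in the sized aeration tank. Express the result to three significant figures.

F/M ≈ 0.530 d⁻¹

Rearranging the biomass balance for a CMAS with decay, V = Y·Q·ΔS·θ_c / [X·(1+k_d θ_c)] = 0.362 × 53800 × (233 − 7.00) × 13.9 / [2030 × (1 + 0.114 × 13.9)] = 6.12×10^7 / 5247 = 11661 m³.
F/M = Q·S₀ / (V·X) = 53800 × 233 / (11661 × 2030) = 0.5296 g bCOD·(g VSS·d)⁻¹.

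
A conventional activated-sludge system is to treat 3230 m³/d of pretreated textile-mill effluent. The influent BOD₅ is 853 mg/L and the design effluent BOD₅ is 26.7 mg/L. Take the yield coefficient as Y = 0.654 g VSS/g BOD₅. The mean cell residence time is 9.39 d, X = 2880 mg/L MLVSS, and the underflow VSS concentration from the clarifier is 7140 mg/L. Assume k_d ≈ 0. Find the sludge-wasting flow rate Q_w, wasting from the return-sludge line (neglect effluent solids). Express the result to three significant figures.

Q_w ≈ 244 m³/d

Biomass mass balance (decay neglected): V·X = Y·Q·(S₀ − S)·θ_c, so V = 0.654 × 3230 × (853 − 26.7) × 9.39 / 2880 = 5691 m³.
Q_w = (V·X)/(θ_c X_r) = 5691 × 2880 / (9.39 × 7140) = 244.5 m³/d.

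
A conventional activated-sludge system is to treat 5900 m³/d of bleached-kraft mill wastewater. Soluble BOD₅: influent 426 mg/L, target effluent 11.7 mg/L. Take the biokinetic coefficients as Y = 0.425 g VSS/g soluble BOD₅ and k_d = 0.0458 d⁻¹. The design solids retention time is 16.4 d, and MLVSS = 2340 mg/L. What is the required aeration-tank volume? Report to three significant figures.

Rearranging the biomass balance for a CMAS with decay, V = Y·Q·ΔS·θ_c / [X·(1+k_d θ_c)] = 0.425 × 5900 × (426 − 11.7) × 16.4 / [2340 × (1 + 0.0458 × 16.4)] = 1.7×10^7 / 4098 = 4158 m³.

V ≈ 4160 m³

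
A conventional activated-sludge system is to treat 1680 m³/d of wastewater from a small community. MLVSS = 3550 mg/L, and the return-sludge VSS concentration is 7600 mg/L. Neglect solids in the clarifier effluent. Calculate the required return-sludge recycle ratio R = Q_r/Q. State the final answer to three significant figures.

R = Q_r/Q = X/(X_r − X) = 3550 / (7600 − 3550) = 0.8765.

R ≈ 0.877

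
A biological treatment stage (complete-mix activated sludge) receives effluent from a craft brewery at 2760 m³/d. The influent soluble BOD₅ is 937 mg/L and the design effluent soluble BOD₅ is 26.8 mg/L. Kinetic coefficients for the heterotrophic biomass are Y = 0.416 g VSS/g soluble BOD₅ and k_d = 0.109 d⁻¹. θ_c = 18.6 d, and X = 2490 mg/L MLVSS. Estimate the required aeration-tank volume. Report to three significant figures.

From the SRT design equation V = Y Q (S₀−S) θ_c / [X (1 + k_d θ_c)] = 0.416 × 2760 × (937 − 26.8) × 18.6 / [2490 × (1 + 0.109 × 18.6)] = 1.94×10^7 / 7538 = 2579 m³.

V ≈ 2580 m³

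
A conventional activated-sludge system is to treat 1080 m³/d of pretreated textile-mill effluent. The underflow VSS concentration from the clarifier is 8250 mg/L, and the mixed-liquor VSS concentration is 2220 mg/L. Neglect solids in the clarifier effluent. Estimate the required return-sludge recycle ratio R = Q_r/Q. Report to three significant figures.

R ≈ 0.368

Mass balance around the secondary clarifier (neglecting effluent solids): R = X / (X_r − X) = 2220 / (8250 − 2220) = 0.3682.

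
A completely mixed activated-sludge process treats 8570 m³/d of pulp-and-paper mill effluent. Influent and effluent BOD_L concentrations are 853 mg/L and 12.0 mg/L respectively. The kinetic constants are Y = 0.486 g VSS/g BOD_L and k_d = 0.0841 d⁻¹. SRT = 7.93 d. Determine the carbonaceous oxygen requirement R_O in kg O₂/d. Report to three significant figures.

The observed yield is Y_obs = Y/(1 + k_d·θ_c) = 0.486 / (1 + 0.0841 × 7.93) = 0.486 / 1.667 = 0.2916 g VSS per g BOD_L removed.
Q·(S₀ − S) = 8570 × (853 − 12.0) × 10⁻³ = 7207 kg/d removed.
Net sludge production P_X = 0.2916 × 7207 = 2101 kg VSS/d.
R_O = Q·(S₀ − S) − 1.42·P_X = 7207 − 1.42 × 2101 = 4223 kg O₂/d.

R_O ≈ 4220 kg O₂/d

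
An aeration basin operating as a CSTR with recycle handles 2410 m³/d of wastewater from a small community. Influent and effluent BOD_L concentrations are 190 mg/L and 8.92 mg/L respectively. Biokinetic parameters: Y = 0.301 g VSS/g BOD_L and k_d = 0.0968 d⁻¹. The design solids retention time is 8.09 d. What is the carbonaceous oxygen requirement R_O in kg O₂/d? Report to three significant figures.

R_O ≈ 332 kg O₂/d

Y_obs = Y / (1 + k_d θ_c) = 0.301 / (1 + 0.0968 × 8.09) = 0.301 / 1.783 = 0.1688.
ΔS = 190 − 8.92 = 181.1 mg/L, so the substrate removal rate is 2410 × 181.1/1000 = 436.4 kg BOD_L/d.
P_X = Y_obs·Q·(S₀ − S) = 0.1688 × 436.4 = 73.67 kg VSS/d.
Carbonaceous O₂ demand = substrate oxidised − cell-mass equivalent = 436.4 − 1.42 × 73.67 = 331.8 kg O₂/d.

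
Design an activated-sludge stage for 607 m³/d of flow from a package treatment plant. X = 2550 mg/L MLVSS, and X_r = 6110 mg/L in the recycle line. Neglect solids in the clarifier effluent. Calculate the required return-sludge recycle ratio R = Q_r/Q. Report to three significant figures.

R = Q_r/Q = X/(X_r − X) = 2550 / (6110 − 2550) = 0.7163.

R ≈ 0.716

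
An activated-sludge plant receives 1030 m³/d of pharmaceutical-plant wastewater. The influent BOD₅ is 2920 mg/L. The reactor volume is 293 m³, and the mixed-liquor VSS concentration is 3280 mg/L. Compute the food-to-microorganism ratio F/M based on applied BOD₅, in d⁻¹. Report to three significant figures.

F/M ≈ 3.13 d⁻¹

F/M = Q·S₀ / (V·X) = 1030 × 2920 / (293.0 × 3280) = 3.130 g BOD₅·(g VSS·d)⁻¹.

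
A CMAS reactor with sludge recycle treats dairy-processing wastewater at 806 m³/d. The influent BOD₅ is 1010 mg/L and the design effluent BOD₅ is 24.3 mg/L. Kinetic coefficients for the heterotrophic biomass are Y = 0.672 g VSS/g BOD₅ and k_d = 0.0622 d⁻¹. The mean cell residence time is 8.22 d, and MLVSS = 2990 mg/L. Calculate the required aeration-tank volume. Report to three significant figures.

Steady-state biomass mass balance: V·X·(1 + k_d·θ_c) = Y·Q·(S₀ − S)·θ_c, so V = 0.672 × 806 × (1010 − 24.3) × 8.22 / [2990 × (1 + 0.0622 × 8.22)] = 4.39×10^6 / 4519 = 971.2 m³.

V ≈ 971 m³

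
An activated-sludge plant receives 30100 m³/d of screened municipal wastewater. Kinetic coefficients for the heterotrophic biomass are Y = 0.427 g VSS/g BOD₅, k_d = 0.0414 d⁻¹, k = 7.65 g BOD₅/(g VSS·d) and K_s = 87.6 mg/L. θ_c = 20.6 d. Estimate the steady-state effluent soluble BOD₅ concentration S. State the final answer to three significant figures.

Effluent substrate depends only on kinetics and SRT: S = K_s(1 + k_d θ_c) / [θ_c(Yk − k_d) − 1] = 87.6 × (1 + 0.0414 × 20.6) / [20.6 × (0.427 × 7.65 − 0.0414) − 1] = 162.3 / 65.44 = 2.480 mg/L.

S ≈ 2.48 mg/L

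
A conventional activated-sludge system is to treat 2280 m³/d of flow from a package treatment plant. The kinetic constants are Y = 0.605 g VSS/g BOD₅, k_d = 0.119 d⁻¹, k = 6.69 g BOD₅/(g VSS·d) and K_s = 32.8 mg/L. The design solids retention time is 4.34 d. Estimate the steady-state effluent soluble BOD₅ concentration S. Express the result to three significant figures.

S ≈ 3.10 mg/L

Effluent substrate depends only on kinetics and SRT: S = K_s(1 + k_d θ_c) / [θ_c(Yk − k_d) − 1] = 32.8 × (1 + 0.119 × 4.34) / [4.34 × (0.605 × 6.69 − 0.119) − 1] = 49.74 / 16.05 = 3.099 mg/L.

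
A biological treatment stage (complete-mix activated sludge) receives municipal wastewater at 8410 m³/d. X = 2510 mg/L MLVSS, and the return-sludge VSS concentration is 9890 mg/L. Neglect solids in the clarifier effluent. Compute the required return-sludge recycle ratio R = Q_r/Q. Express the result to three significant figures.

R ≈ 0.340

R = Q_r/Q = X/(X_r − X) = 2510 / (9890 − 2510) = 0.3401.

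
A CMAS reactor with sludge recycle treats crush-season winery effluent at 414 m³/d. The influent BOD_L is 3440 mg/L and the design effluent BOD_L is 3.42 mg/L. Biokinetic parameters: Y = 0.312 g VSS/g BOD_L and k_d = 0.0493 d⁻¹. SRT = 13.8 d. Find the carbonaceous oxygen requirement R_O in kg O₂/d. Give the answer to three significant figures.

The observed yield is Y_obs = Y/(1 + k_d·θ_c) = 0.312 / (1 + 0.0493 × 13.8) = 0.312 / 1.680 = 0.1857 g VSS per g BOD_L removed.
Mass of BOD_L removed per day: Q(S₀ − S) = 414 × 3437 g/m³ = 1423 kg/d.
P_X = Y_obs·Q·(S₀ − S) = 0.1857 × 1423 = 264.2 kg VSS/d.
R_O = Q·(S₀ − S) − 1.42·P_X = 1423 − 1.42 × 264.2 = 1048 kg O₂/d.

R_O ≈ 1050 kg O₂/d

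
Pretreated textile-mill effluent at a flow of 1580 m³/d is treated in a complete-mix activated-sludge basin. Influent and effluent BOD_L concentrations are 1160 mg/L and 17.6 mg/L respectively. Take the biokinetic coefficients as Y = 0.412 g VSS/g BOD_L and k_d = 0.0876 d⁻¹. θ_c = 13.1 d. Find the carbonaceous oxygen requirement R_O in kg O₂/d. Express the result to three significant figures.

R_O ≈ 1310 kg O₂/d

The observed yield is Y_obs = Y/(1 + k_d·θ_c) = 0.412 / (1 + 0.0876 × 13.1) = 0.412 / 2.148 = 0.1918 g VSS per g BOD_L removed.
Q·(S₀ − S) = 1580 × (1160 − 17.6) × 10⁻³ = 1805 kg/d removed.
Biomass synthesised: P_X = Y_obs × 1805 = 346.3 kg VSS/d.
Carbonaceous O₂ demand = substrate oxidised − cell-mass equivalent = 1805 − 1.42 × 346.3 = 1313 kg O₂/d.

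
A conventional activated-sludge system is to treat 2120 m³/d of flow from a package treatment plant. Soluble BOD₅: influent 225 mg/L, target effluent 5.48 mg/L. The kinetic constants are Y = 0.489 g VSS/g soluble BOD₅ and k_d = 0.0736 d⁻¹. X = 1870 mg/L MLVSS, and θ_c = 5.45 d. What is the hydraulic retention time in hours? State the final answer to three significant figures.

τ ≈ 5.36 h

From the SRT design equation V = Y Q (S₀−S) θ_c / [X (1 + k_d θ_c)] = 0.489 × 2120 × (225 − 5.48) × 5.45 / [1870 × (1 + 0.0736 × 5.45)] = 1.24×10^6 / 2620 = 473.4 m³.
HRT = V/Q = 473.4 m³ / 2120 m³·d⁻¹ = 0.2233 d × 24 = 5.359 h.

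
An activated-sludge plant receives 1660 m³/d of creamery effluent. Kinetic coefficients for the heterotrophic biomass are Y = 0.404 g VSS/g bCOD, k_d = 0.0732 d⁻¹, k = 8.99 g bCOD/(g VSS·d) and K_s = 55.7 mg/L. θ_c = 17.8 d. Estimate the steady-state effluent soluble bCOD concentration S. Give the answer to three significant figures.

From the Monod/SRT balance for a CMAS, S = K_s·(1+k_d θ_c)/[θ_c·(Y k − k_d) − 1] = 55.7 × (1 + 0.0732 × 17.8) / [17.8 × (0.404 × 8.99 − 0.0732) − 1] = 128.3 / 62.35 = 2.057 mg/L.

S ≈ 2.06 mg/L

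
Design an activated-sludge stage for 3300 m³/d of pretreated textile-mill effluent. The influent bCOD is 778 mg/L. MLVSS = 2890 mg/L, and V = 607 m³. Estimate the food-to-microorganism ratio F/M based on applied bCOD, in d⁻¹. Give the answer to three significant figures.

F/M ≈ 1.46 d⁻¹

F/M = Q·S₀ / (V·X) = 3300 × 778 / (607.0 × 2890) = 1.464 g bCOD·(g VSS·d)⁻¹.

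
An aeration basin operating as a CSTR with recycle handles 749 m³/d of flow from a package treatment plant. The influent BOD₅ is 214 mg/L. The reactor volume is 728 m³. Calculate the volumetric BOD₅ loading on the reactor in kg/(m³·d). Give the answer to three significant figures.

L_v ≈ 0.220 kg BOD₅/(m³·d)

Applied BOD₅ load per unit volume = Q·S₀/V = (749 × 214/1000)/728.0 = 0.2202 kg BOD₅·m⁻³·d⁻¹.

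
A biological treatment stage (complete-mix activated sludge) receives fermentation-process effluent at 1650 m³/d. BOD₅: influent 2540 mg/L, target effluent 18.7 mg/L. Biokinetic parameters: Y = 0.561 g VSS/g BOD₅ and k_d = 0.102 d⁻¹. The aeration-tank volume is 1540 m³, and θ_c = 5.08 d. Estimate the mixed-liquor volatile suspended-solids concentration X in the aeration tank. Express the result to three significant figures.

X ≈ 5070 mg/L

Solving the biomass balance for X: X = Y Q (S₀−S) θ_c / [V (1+k_d θ_c)] = 0.561 × 1650 × (2540 − 18.7) × 5.08 / [1540 × (1 + 0.102 × 5.08)] = 5071 mg/L.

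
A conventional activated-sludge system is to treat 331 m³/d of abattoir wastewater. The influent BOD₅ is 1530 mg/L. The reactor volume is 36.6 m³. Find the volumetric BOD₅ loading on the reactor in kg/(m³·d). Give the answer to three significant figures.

L_v = Q S₀ / V = 331 × 1530 × 10⁻³ / 36.60 = 13.84 kg/(m³·d).

L_v ≈ 13.8 kg BOD₅/(m³·d)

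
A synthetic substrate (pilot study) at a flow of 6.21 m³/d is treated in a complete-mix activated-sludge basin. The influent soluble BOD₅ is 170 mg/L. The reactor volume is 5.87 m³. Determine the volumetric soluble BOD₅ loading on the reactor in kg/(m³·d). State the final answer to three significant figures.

Applied soluble BOD₅ load per unit volume = Q·S₀/V = (6.21 × 170/1000)/5.870 = 0.1798 kg soluble BOD₅·m⁻³·d⁻¹.

L_v ≈ 0.180 kg soluble BOD₅/(m³·d)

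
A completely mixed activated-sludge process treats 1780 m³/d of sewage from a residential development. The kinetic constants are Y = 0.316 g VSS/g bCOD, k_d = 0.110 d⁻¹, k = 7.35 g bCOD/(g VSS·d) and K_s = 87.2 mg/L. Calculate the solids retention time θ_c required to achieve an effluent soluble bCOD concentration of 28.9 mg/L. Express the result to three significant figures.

From 1/θ_c = Y·k·S/(K_s + S) − k_d: Y·k·S/(K_s+S) = 0.316 × 7.35 × 28.9 / (87.2 + 28.9) = 0.5781 d⁻¹.
1/θ_c = 0.5781 − 0.110 = 0.4681 d⁻¹, so θ_c = 2.136 d.

θ_c ≈ 2.14 d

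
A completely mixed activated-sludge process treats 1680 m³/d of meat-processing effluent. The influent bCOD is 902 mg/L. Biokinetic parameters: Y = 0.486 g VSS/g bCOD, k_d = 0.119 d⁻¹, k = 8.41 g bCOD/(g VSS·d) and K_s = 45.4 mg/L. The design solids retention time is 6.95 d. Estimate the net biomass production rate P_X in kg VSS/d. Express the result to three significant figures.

For a completely mixed reactor with recycle the Lawrence–McCarty relation gives S = K_s·(1 + k_d·θ_c) / [θ_c·(Y·k − k_d) − 1] = 45.4 × (1 + 0.119 × 6.95) / [6.95 × (0.486 × 8.41 − 0.119) − 1] = 82.95 / 26.58 = 3.121 mg/L.
The observed yield is Y_obs = Y/(1 + k_d·θ_c) = 0.486 / (1 + 0.119 × 6.95) = 0.486 / 1.827 = 0.2660 g VSS per g bCOD removed.
Q·(S₀ − S) = 1680 × (902 − 3.12) × 10⁻³ = 1510 kg/d removed.
Net biomass production P_X = Y_obs × Q·(S₀ − S) = 0.2660 × 1510 = 401.7 kg VSS/d.

P_X ≈ 402 kg VSS/d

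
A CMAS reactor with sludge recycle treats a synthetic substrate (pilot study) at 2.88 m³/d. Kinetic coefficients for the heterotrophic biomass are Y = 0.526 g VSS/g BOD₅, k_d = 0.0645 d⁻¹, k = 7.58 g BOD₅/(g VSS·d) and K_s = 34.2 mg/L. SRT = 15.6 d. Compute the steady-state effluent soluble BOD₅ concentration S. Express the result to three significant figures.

S ≈ 1.14 mg/L

From the Monod/SRT balance for a CMAS, S = K_s·(1+k_d θ_c)/[θ_c·(Y k − k_d) − 1] = 34.2 × (1 + 0.0645 × 15.6) / [15.6 × (0.526 × 7.58 − 0.0645) − 1] = 68.61 / 60.19 = 1.140 mg/L.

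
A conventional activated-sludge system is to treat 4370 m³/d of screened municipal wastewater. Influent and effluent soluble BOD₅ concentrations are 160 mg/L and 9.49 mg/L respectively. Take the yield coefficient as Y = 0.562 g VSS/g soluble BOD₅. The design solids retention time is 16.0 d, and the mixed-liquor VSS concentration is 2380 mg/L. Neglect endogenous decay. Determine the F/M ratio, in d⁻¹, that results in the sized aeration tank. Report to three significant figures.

F/M ≈ 0.118 d⁻¹

Biomass mass balance (decay neglected): V·X = Y·Q·(S₀ − S)·θ_c, so V = 0.562 × 4370 × (160 − 9.49) × 16.0 / 2380 = 2485 m³.
F/M = applied load / biomass = Q·S₀/(V·X) = 4370 × 160 / (2485 × 2380) = 0.1182 d⁻¹.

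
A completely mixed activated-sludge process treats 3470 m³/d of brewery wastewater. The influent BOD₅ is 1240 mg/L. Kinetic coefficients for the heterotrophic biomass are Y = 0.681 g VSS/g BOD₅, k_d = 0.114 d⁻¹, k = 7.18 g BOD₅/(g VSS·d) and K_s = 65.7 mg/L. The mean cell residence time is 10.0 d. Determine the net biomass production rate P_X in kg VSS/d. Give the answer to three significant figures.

From the Monod/SRT balance for a CMAS, S = K_s·(1+k_d θ_c)/[θ_c·(Y k − k_d) − 1] = 65.7 × (1 + 0.114 × 10.0) / [10.0 × (0.681 × 7.18 − 0.114) − 1] = 140.6 / 46.76 = 3.007 mg/L.
Y_obs = Y / (1 + k_d θ_c) = 0.681 / (1 + 0.114 × 10.0) = 0.681 / 2.140 = 0.3182.
ΔS = 1240 − 3.01 = 1237 mg/L, so the substrate removal rate is 3470 × 1237/1000 = 4292 kg BOD₅/d.
So the net sludge growth is P_X = 0.3182 × 4292 = 1366 kg VSS/d.

P_X ≈ 1370 kg VSS/d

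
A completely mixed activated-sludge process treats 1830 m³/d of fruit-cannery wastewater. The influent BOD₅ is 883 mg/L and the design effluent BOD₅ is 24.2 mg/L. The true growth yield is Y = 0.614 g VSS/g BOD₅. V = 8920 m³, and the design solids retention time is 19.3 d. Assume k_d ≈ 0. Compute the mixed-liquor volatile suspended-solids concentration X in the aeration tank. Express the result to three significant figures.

From V·X = Y·Q·(S₀ − S)·θ_c (decay neglected): X = 0.614 × 1830 × (883 − 24.2) × 19.3 / 8920 = 2088 mg/L.

X ≈ 2090 mg/L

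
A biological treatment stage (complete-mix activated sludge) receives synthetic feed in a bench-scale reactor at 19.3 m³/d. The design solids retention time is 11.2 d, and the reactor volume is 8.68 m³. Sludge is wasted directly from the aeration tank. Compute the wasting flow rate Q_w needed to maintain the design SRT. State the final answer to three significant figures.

Wasting from the aeration tank: Q_w = V / θ_c = 8.680 / 11.2 = 0.7750 m³/d.

Q_w ≈ 0.775 m³/d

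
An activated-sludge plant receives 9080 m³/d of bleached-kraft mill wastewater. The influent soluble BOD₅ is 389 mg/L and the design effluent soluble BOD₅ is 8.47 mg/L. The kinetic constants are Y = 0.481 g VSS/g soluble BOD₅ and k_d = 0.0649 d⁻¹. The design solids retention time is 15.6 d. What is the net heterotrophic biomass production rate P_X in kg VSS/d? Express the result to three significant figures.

P_X ≈ 826 kg VSS/d

Correct the yield for decay: Y_obs = Y/(1 + k_d θ_c) = 0.481 / (1 + 0.0649 × 15.6) = 0.481 / 2.012 = 0.2390.
Mass of soluble BOD₅ removed per day: Q(S₀ − S) = 9080 × 380.5 g/m³ = 3455 kg/d.
Biomass produced: P_X = Y_obs·Q·ΔS = 0.2390 × 3455 ≈ 825.8 kg VSS/d.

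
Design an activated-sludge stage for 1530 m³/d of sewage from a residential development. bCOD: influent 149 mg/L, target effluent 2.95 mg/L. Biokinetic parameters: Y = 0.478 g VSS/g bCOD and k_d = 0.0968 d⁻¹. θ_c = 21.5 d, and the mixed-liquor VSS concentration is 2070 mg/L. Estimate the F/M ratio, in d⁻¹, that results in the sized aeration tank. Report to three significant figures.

Steady-state biomass mass balance: V·X·(1 + k_d·θ_c) = Y·Q·(S₀ − S)·θ_c, so V = 0.478 × 1530 × (149 − 2.95) × 21.5 / [2070 × (1 + 0.0968 × 21.5)] = 2.3×10^6 / 6378 = 360.1 m³.
F/M = Q·S₀ / (V·X) = 1530 × 149 / (360.1 × 2070) = 0.3059 g bCOD·(g VSS·d)⁻¹.

F/M ≈ 0.306 d⁻¹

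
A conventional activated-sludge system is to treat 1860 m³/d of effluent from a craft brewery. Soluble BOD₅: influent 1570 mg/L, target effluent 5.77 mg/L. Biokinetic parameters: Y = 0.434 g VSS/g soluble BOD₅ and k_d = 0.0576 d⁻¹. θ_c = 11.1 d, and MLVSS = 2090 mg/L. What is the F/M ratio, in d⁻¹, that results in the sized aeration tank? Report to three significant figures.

From the SRT design equation V = Y Q (S₀−S) θ_c / [X (1 + k_d θ_c)] = 0.434 × 1860 × (1570 − 5.77) × 11.1 / [2090 × (1 + 0.0576 × 11.1)] = 1.4×10^7 / 3426 = 4091 m³.
F/M = Q·S₀ / (V·X) = 1860 × 1570 / (4091 × 2090) = 0.3416 g soluble BOD₅·(g VSS·d)⁻¹.

F/M ≈ 0.342 d⁻¹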